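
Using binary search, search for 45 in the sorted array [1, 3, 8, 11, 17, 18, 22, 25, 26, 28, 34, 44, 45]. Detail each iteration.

Binary search for 45 in [1, 3, 8, 11, 17, 18, 22, 25, 26, 28, 34, 44, 45]:

lo=0, hi=12, mid=6, arr[mid]=22 -> 22 < 45, search right half
lo=7, hi=12, mid=9, arr[mid]=28 -> 28 < 45, search right half
lo=10, hi=12, mid=11, arr[mid]=44 -> 44 < 45, search right half
lo=12, hi=12, mid=12, arr[mid]=45 -> Found target at index 12!

Binary search finds 45 at index 12 after 4 comparisons. The search repeatedly halves the search space by comparing with the middle element.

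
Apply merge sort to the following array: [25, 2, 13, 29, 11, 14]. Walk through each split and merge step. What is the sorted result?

Merge sort trace:

Split: [25, 2, 13, 29, 11, 14] -> [25, 2, 13] and [29, 11, 14]
  Split: [25, 2, 13] -> [25] and [2, 13]
    Split: [2, 13] -> [2] and [13]
    Merge: [2] + [13] -> [2, 13]
  Merge: [25] + [2, 13] -> [2, 13, 25]
  Split: [29, 11, 14] -> [29] and [11, 14]
    Split: [11, 14] -> [11] and [14]
    Merge: [11] + [14] -> [11, 14]
  Merge: [29] + [11, 14] -> [11, 14, 29]
Merge: [2, 13, 25] + [11, 14, 29] -> [2, 11, 13, 14, 25, 29]

Final sorted array: [2, 11, 13, 14, 25, 29]

The merge sort proceeds by recursively splitting the array and merging sorted halves.
After all merges, the sorted array is [2, 11, 13, 14, 25, 29].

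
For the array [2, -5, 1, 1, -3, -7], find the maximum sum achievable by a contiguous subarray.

Using Kadane's algorithm on [2, -5, 1, 1, -3, -7]:

Scanning through the array:
Position 1 (value -5): max_ending_here = -3, max_so_far = 2
Position 2 (value 1): max_ending_here = 1, max_so_far = 2
Position 3 (value 1): max_ending_here = 2, max_so_far = 2
Position 4 (value -3): max_ending_here = -1, max_so_far = 2
Position 5 (value -7): max_ending_here = -7, max_so_far = 2

Maximum subarray: [2]
Maximum sum: 2

The maximum subarray is [2] with sum 2. This subarray runs from index 0 to index 0.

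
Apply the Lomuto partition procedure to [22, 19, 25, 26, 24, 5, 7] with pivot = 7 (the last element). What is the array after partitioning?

Lomuto partition with pivot = 7:

Initial array: [22, 19, 25, 26, 24, 5, 7]

arr[0]=22 > 7: no swap
arr[1]=19 > 7: no swap
arr[2]=25 > 7: no swap
arr[3]=26 > 7: no swap
arr[4]=24 > 7: no swap
arr[5]=5 <= 7: swap with position 0, array becomes [5, 19, 25, 26, 24, 22, 7]

Place pivot at position 1: [5, 7, 25, 26, 24, 22, 19]
Pivot position: 1

After partitioning with pivot 7, the array becomes [5, 7, 25, 26, 24, 22, 19]. The pivot is placed at index 1. All elements to the left of the pivot are <= 7, and all elements to the right are > 7.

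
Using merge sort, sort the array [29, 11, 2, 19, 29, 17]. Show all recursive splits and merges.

Merge sort trace:

Split: [29, 11, 2, 19, 29, 17] -> [29, 11, 2] and [19, 29, 17]
  Split: [29, 11, 2] -> [29] and [11, 2]
    Split: [11, 2] -> [11] and [2]
    Merge: [11] + [2] -> [2, 11]
  Merge: [29] + [2, 11] -> [2, 11, 29]
  Split: [19, 29, 17] -> [19] and [29, 17]
    Split: [29, 17] -> [29] and [17]
    Merge: [29] + [17] -> [17, 29]
  Merge: [19] + [17, 29] -> [17, 19, 29]
Merge: [2, 11, 29] + [17, 19, 29] -> [2, 11, 17, 19, 29, 29]

Final sorted array: [2, 11, 17, 19, 29, 29]

The merge sort proceeds by recursively splitting the array and merging sorted halves.
After all merges, the sorted array is [2, 11, 17, 19, 29, 29].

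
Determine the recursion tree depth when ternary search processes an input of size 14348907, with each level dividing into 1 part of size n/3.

For divide and conquer with division factor 3:

Problem sizes at each level:
Level 0: 14348907
Level 1: 4782969
Level 2: 1594323
Level 3: 531441
Level 4: 177147
Level 5: 59049
Level 6: 19683
Level 7: 6561
Level 8: 2187
Level 9: 729
Level 10: 243
Level 11: 81
Level 12: 27
Level 13: 9
Level 14: 3
Level 15: 1

The root is level 0 and the size-1 base case is level 15 (the tree spans levels 0 through 15, i.e. 16 levels counting the root), so the depth is the number of divisions: log_3(14348907) = 15

The recursion tree depth is log_3(14348907) = 15. At each level, the problem size is divided by 3, so it takes 15 divisions to reduce to a base case of size 1. The algorithm makes 1 recursive call at each level.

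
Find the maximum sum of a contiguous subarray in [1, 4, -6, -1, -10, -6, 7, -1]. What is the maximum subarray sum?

Using Kadane's algorithm on [1, 4, -6, -1, -10, -6, 7, -1]:

Scanning through the array:
Position 1 (value 4): max_ending_here = 5, max_so_far = 5
Position 2 (value -6): max_ending_here = -1, max_so_far = 5
Position 3 (value -1): max_ending_here = -1, max_so_far = 5
Position 4 (value -10): max_ending_here = -10, max_so_far = 5
Position 5 (value -6): max_ending_here = -6, max_so_far = 5
Position 6 (value 7): max_ending_here = 7, max_so_far = 7
Position 7 (value -1): max_ending_here = 6, max_so_far = 7

Maximum subarray: [7]
Maximum sum: 7

The maximum subarray is [7] with sum 7. This subarray runs from index 6 to index 6.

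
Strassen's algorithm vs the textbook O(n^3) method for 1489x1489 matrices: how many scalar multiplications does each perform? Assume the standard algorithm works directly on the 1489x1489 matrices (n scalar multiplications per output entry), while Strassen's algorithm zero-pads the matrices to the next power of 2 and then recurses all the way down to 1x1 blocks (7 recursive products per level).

Matrix multiplication for 1489x1489 matrices:

Strassen's algorithm requires power-of-2 dimensions. Pad 1489x1489 to 2048x2048 (next power of 2).

Standard algorithm: 1489^3 = 3301293169 multiplications
Strassen's algorithm: 7^(log2(2048)) = 7^11 = 1977326743 multiplications
Savings: 3301293169 - 1977326743 = 1323966426 multiplications

Standard: 3301293169 multiplications (1489^3). Strassen: 1977326743 multiplications (7^11, after padding to 2048x2048). Strassen reduces 8 recursive multiplications to 7 at each level.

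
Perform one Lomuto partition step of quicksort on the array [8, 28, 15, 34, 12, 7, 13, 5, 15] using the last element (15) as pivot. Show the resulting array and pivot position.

Lomuto partition with pivot = 15:

Initial array: [8, 28, 15, 34, 12, 7, 13, 5, 15]

arr[0]=8 <= 15: swap with position 0, array becomes [8, 28, 15, 34, 12, 7, 13, 5, 15]
arr[1]=28 > 15: no swap
arr[2]=15 <= 15: swap with position 1, array becomes [8, 15, 28, 34, 12, 7, 13, 5, 15]
arr[3]=34 > 15: no swap
arr[4]=12 <= 15: swap with position 2, array becomes [8, 15, 12, 34, 28, 7, 13, 5, 15]
arr[5]=7 <= 15: swap with position 3, array becomes [8, 15, 12, 7, 28, 34, 13, 5, 15]
arr[6]=13 <= 15: swap with position 4, array becomes [8, 15, 12, 7, 13, 34, 28, 5, 15]
arr[7]=5 <= 15: swap with position 5, array becomes [8, 15, 12, 7, 13, 5, 28, 34, 15]

Place pivot at position 6: [8, 15, 12, 7, 13, 5, 15, 34, 28]
Pivot position: 6

After partitioning with pivot 15, the array becomes [8, 15, 12, 7, 13, 5, 15, 34, 28]. The pivot is placed at index 6. All elements to the left of the pivot are <= 15, and all elements to the right are > 15.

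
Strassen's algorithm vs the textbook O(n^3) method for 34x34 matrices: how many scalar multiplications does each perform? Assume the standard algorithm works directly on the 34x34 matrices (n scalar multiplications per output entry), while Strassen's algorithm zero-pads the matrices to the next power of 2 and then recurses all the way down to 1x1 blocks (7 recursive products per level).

Matrix multiplication for 34x34 matrices:

Strassen's algorithm requires power-of-2 dimensions. Pad 34x34 to 64x64 (next power of 2).

Standard algorithm: 34^3 = 39304 multiplications
Strassen's algorithm: 7^(log2(64)) = 7^6 = 117649 multiplications
Difference: 39304 - 117649 = -78345 (Strassen uses MORE here due to padding overhead — for small or just-over-power-of-2 n, padding can outweigh the per-level savings)

Standard: 39304 multiplications (34^3). Strassen: 117649 multiplications (7^6, after padding to 64x64). Strassen reduces 8 recursive multiplications to 7 at each level.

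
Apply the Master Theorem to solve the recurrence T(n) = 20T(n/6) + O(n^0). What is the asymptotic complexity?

Master Theorem for T(n) = 20T(n/6) + O(n^0):

a = 20, b = 6, c = 0
log_b(a) = log_6(20) = 1.6720

Case 1: c = 0 < log_6(20) = 1.6720
T(n) = O(n^(log_6 20))

For T(n) = 20T(n/6) + O(n^0): log_6(20) = 1.6720. This is Case 1 of the Master Theorem (c < log_b(a), work dominated by leaves), giving O(n^(log_6 20)).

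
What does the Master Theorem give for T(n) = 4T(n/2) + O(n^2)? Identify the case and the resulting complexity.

Master Theorem for T(n) = 4T(n/2) + O(n^2):

a = 4, b = 2, c = 2
log_b(a) = log_2(4) = 2.0000

Case 2: c = 2 = log_2(4) = 2.0000
T(n) = O(n^2 log n) = O(n^2 log n)

For T(n) = 4T(n/2) + O(n^2): log_2(4) = 2.0000. This is Case 2 of the Master Theorem (c = log_b(a), equal work at all levels), giving O(n^2 log n).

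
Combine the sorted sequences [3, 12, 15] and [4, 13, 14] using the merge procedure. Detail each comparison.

Merging process:

Compare 3 vs 4: take 3 from left. Merged: [3]
Compare 12 vs 4: take 4 from right. Merged: [3, 4]
Compare 12 vs 13: take 12 from left. Merged: [3, 4, 12]
Compare 15 vs 13: take 13 from right. Merged: [3, 4, 12, 13]
Compare 15 vs 14: take 14 from right. Merged: [3, 4, 12, 13, 14]
Append remaining from left: [15]. Merged: [3, 4, 12, 13, 14, 15]

Final merged array: [3, 4, 12, 13, 14, 15]
Total comparisons: 5

The merged array is [3, 4, 12, 13, 14, 15], requiring 5 comparisons. The merge step runs in O(n) time where n is the total number of elements.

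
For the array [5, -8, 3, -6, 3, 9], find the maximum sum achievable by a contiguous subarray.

Using Kadane's algorithm on [5, -8, 3, -6, 3, 9]:

Scanning through the array:
Position 1 (value -8): max_ending_here = -3, max_so_far = 5
Position 2 (value 3): max_ending_here = 3, max_so_far = 5
Position 3 (value -6): max_ending_here = -3, max_so_far = 5
Position 4 (value 3): max_ending_here = 3, max_so_far = 5
Position 5 (value 9): max_ending_here = 12, max_so_far = 12

Maximum subarray: [3, 9]
Maximum sum: 12

The maximum subarray is [3, 9] with sum 12. This subarray runs from index 4 to index 5.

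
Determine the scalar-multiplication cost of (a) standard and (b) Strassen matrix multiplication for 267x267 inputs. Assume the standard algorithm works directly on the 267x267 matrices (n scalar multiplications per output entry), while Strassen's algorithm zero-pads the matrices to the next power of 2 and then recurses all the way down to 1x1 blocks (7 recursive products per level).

Matrix multiplication for 267x267 matrices:

Strassen's algorithm requires power-of-2 dimensions. Pad 267x267 to 512x512 (next power of 2).

Standard algorithm: 267^3 = 19034163 multiplications
Strassen's algorithm: 7^(log2(512)) = 7^9 = 40353607 multiplications
Difference: 19034163 - 40353607 = -21319444 (Strassen uses MORE here due to padding overhead — for small or just-over-power-of-2 n, padding can outweigh the per-level savings)

Standard: 19034163 multiplications (267^3). Strassen: 40353607 multiplications (7^9, after padding to 512x512). Strassen reduces 8 recursive multiplications to 7 at each level.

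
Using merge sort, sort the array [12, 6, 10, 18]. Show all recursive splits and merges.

Merge sort trace:

Split: [12, 6, 10, 18] -> [12, 6] and [10, 18]
  Split: [12, 6] -> [12] and [6]
  Merge: [12] + [6] -> [6, 12]
  Split: [10, 18] -> [10] and [18]
  Merge: [10] + [18] -> [10, 18]
Merge: [6, 12] + [10, 18] -> [6, 10, 12, 18]

Final sorted array: [6, 10, 12, 18]

The merge sort proceeds by recursively splitting the array and merging sorted halves.
After all merges, the sorted array is [6, 10, 12, 18].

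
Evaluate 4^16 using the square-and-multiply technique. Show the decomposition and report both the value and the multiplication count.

Computing 4^16 by squaring (build up from 4^1; each line after the first costs one multiplication):

4^1 = 4
4^2 = (4^1)^2 = 4^2 = 16
4^4 = (4^2)^2 = 16^2 = 256
4^8 = (4^4)^2 = 256^2 = 65536
4^16 = (4^8)^2 = 65536^2 = 4294967296

Result: 4294967296
Multiplications needed: 4 (4 lines after 4^1)

4^16 = 4294967296. Using exponentiation by squaring, this requires 4 multiplications. The key idea: if the exponent is even, square the half-power; if odd, multiply by the base once.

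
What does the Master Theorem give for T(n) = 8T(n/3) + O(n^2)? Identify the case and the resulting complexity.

Master Theorem for T(n) = 8T(n/3) + O(n^2):

a = 8, b = 3, c = 2
log_b(a) = log_3(8) = 1.8928

Case 3: c = 2 > log_3(8) = 1.8928
T(n) = O(n^2) = O(n^2)

For T(n) = 8T(n/3) + O(n^2): log_3(8) = 1.8928. This is Case 3 of the Master Theorem (c > log_b(a), work dominated by root), giving O(n^2).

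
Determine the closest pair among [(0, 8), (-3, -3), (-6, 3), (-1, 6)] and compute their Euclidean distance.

Computing all pairwise distances among 4 points:

d((0, 8), (-3, -3)) = 11.4018
d((0, 8), (-6, 3)) = 7.8102
d((0, 8), (-1, 6)) = 2.2361 <-- minimum
d((-3, -3), (-6, 3)) = 6.7082
d((-3, -3), (-1, 6)) = 9.2195
d((-6, 3), (-1, 6)) = 5.831

Closest pair: (0, 8) and (-1, 6) with distance 2.2361

The closest pair is (0, 8) and (-1, 6) with Euclidean distance 2.2361. For 4 points, brute-force pairwise comparison is shown above. For large n, the divide-and-conquer algorithm (sort by x, recurse on halves, check the dividing strip) achieves O(n log n).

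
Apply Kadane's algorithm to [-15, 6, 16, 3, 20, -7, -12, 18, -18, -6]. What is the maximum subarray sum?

Using Kadane's algorithm on [-15, 6, 16, 3, 20, -7, -12, 18, -18, -6]:

Scanning through the array:
Position 1 (value 6): max_ending_here = 6, max_so_far = 6
Position 2 (value 16): max_ending_here = 22, max_so_far = 22
Position 3 (value 3): max_ending_here = 25, max_so_far = 25
Position 4 (value 20): max_ending_here = 45, max_so_far = 45
Position 5 (value -7): max_ending_here = 38, max_so_far = 45
Position 6 (value -12): max_ending_here = 26, max_so_far = 45
Position 7 (value 18): max_ending_here = 44, max_so_far = 45
Position 8 (value -18): max_ending_here = 26, max_so_far = 45
Position 9 (value -6): max_ending_here = 20, max_so_far = 45

Maximum subarray: [6, 16, 3, 20]
Maximum sum: 45

The maximum subarray is [6, 16, 3, 20] with sum 45. This subarray runs from index 1 to index 4.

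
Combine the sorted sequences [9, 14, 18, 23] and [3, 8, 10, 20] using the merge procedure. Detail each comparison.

Merging process:

Compare 9 vs 3: take 3 from right. Merged: [3]
Compare 9 vs 8: take 8 from right. Merged: [3, 8]
Compare 9 vs 10: take 9 from left. Merged: [3, 8, 9]
Compare 14 vs 10: take 10 from right. Merged: [3, 8, 9, 10]
Compare 14 vs 20: take 14 from left. Merged: [3, 8, 9, 10, 14]
Compare 18 vs 20: take 18 from left. Merged: [3, 8, 9, 10, 14, 18]
Compare 23 vs 20: take 20 from right. Merged: [3, 8, 9, 10, 14, 18, 20]
Append remaining from left: [23]. Merged: [3, 8, 9, 10, 14, 18, 20, 23]

Final merged array: [3, 8, 9, 10, 14, 18, 20, 23]
Total comparisons: 7

The merged array is [3, 8, 9, 10, 14, 18, 20, 23], requiring 7 comparisons. The merge step runs in O(n) time where n is the total number of elements.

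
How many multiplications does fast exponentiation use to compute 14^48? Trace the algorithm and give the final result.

Computing 14^48 by squaring (build up from 14^1; each line after the first costs one multiplication):

14^1 = 14
14^2 = (14^1)^2 = 14^2 = 196
14^3 = 14 * 14^2 = 14 * 196 = 2744
14^6 = (14^3)^2 = 2744^2 = 7529536
14^12 = (14^6)^2 = 7529536^2 = 56693912375296
14^24 = (14^12)^2 = 56693912375296^2 = 3214199700417740936751087616
14^48 = (14^24)^2 = 3214199700417740936751087616^2 = 10331079714165495587340637070279506584015829758908563456

Result: 10331079714165495587340637070279506584015829758908563456
Multiplications needed: 6 (6 lines after 14^1)

14^48 = 10331079714165495587340637070279506584015829758908563456. Using exponentiation by squaring, this requires 6 multiplications. The key idea: if the exponent is even, square the half-power; if odd, multiply by the base once.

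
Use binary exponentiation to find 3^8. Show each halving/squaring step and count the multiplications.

Computing 3^8 by squaring (build up from 3^1; each line after the first costs one multiplication):

3^1 = 3
3^2 = (3^1)^2 = 3^2 = 9
3^4 = (3^2)^2 = 9^2 = 81
3^8 = (3^4)^2 = 81^2 = 6561

Result: 6561
Multiplications needed: 3 (3 lines after 3^1)

3^8 = 6561. Using exponentiation by squaring, this requires 3 multiplications. The key idea: if the exponent is even, square the half-power; if odd, multiply by the base once.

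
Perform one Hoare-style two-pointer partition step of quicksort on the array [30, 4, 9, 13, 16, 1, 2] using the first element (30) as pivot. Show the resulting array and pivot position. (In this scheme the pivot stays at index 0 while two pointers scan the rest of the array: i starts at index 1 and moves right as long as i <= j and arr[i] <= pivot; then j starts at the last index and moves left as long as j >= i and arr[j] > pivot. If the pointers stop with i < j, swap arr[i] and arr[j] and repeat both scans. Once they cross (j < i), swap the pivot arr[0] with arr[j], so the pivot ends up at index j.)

Hoare-style two-pointer partition with pivot = 30:

Initial array: [30, 4, 9, 13, 16, 1, 2]

Pointers start at i = 1, j = 6.
i ends at 7, j ends at 6: the pointers have crossed (j < i), so scanning stops.

Swap pivot arr[0] with arr[6] to place pivot at position 6: [2, 4, 9, 13, 16, 1, 30]
Pivot position: 6

After partitioning with pivot 30, the array becomes [2, 4, 9, 13, 16, 1, 30]. The pivot is placed at index 6. All elements to the left of the pivot are <= 30, and all elements to the right are > 30.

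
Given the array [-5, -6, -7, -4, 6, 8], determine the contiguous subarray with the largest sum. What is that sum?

Using Kadane's algorithm on [-5, -6, -7, -4, 6, 8]:

Scanning through the array:
Position 1 (value -6): max_ending_here = -6, max_so_far = -5
Position 2 (value -7): max_ending_here = -7, max_so_far = -5
Position 3 (value -4): max_ending_here = -4, max_so_far = -4
Position 4 (value 6): max_ending_here = 6, max_so_far = 6
Position 5 (value 8): max_ending_here = 14, max_so_far = 14

Maximum subarray: [6, 8]
Maximum sum: 14

The maximum subarray is [6, 8] with sum 14. This subarray runs from index 4 to index 5.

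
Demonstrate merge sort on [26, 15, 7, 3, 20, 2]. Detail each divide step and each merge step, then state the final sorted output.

Merge sort trace:

Split: [26, 15, 7, 3, 20, 2] -> [26, 15, 7] and [3, 20, 2]
  Split: [26, 15, 7] -> [26] and [15, 7]
    Split: [15, 7] -> [15] and [7]
    Merge: [15] + [7] -> [7, 15]
  Merge: [26] + [7, 15] -> [7, 15, 26]
  Split: [3, 20, 2] -> [3] and [20, 2]
    Split: [20, 2] -> [20] and [2]
    Merge: [20] + [2] -> [2, 20]
  Merge: [3] + [2, 20] -> [2, 3, 20]
Merge: [7, 15, 26] + [2, 3, 20] -> [2, 3, 7, 15, 20, 26]

Final sorted array: [2, 3, 7, 15, 20, 26]

The merge sort proceeds by recursively splitting the array and merging sorted halves.
After all merges, the sorted array is [2, 3, 7, 15, 20, 26].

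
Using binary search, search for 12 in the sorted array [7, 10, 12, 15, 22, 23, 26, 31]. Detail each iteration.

Binary search for 12 in [7, 10, 12, 15, 22, 23, 26, 31]:

lo=0, hi=7, mid=3, arr[mid]=15 -> 15 > 12, search left half
lo=0, hi=2, mid=1, arr[mid]=10 -> 10 < 12, search right half
lo=2, hi=2, mid=2, arr[mid]=12 -> Found target at index 2!

Binary search finds 12 at index 2 after 3 comparisons. The search repeatedly halves the search space by comparing with the middle element.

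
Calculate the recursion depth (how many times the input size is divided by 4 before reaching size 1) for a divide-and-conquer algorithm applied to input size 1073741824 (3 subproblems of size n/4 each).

For divide and conquer with division factor 4:

Problem sizes at each level:
Level 0: 1073741824
Level 1: 268435456
Level 2: 67108864
Level 3: 16777216
Level 4: 4194304
Level 5: 1048576
Level 6: 262144
Level 7: 65536
Level 8: 16384
Level 9: 4096
Level 10: 1024
Level 11: 256
Level 12: 64
Level 13: 16
Level 14: 4
Level 15: 1

The root is level 0 and the size-1 base case is level 15 (the tree spans levels 0 through 15, i.e. 16 levels counting the root), so the depth is the number of divisions: log_4(1073741824) = 15

The recursion tree depth is log_4(1073741824) = 15. At each level, the problem size is divided by 4, so it takes 15 divisions to reduce to a base case of size 1. The algorithm makes 3 recursive calls at each level.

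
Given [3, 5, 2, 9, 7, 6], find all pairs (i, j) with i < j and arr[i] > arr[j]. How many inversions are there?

Finding inversions in [3, 5, 2, 9, 7, 6]:

(0, 2): arr[0]=3 > arr[2]=2
(1, 2): arr[1]=5 > arr[2]=2
(3, 4): arr[3]=9 > arr[4]=7
(3, 5): arr[3]=9 > arr[5]=6
(4, 5): arr[4]=7 > arr[5]=6

Total inversions: 5

The array has 5 inversion(s): (0,2), (1,2), (3,4), (3,5), (4,5). Each pair (i,j) satisfies i < j and arr[i] > arr[j].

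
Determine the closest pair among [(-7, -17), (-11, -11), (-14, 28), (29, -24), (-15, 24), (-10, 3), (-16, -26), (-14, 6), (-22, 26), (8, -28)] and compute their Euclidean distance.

Computing all pairwise distances among 10 points:

d((-7, -17), (-11, -11)) = 7.2111
d((-7, -17), (-14, 28)) = 45.5412
d((-7, -17), (29, -24)) = 36.6742
d((-7, -17), (-15, 24)) = 41.7732
d((-7, -17), (-10, 3)) = 20.2237
d((-7, -17), (-16, -26)) = 12.7279
d((-7, -17), (-14, 6)) = 24.0416
d((-7, -17), (-22, 26)) = 45.5412
d((-7, -17), (8, -28)) = 18.6011
d((-11, -11), (-14, 28)) = 39.1152
d((-11, -11), (29, -24)) = 42.0595
d((-11, -11), (-15, 24)) = 35.2278
d((-11, -11), (-10, 3)) = 14.0357
d((-11, -11), (-16, -26)) = 15.8114
d((-11, -11), (-14, 6)) = 17.2627
d((-11, -11), (-22, 26)) = 38.6005
d((-11, -11), (8, -28)) = 25.4951
d((-14, 28), (29, -24)) = 67.4759
d((-14, 28), (-15, 24)) = 4.1231 <-- minimum
d((-14, 28), (-10, 3)) = 25.318
d((-14, 28), (-16, -26)) = 54.037
d((-14, 28), (-14, 6)) = 22.0
d((-14, 28), (-22, 26)) = 8.2462
d((-14, 28), (8, -28)) = 60.1664
d((29, -24), (-15, 24)) = 65.1153
d((29, -24), (-10, 3)) = 47.4342
d((29, -24), (-16, -26)) = 45.0444
d((29, -24), (-14, 6)) = 52.4309
d((29, -24), (-22, 26)) = 71.4213
d((29, -24), (8, -28)) = 21.3776
d((-15, 24), (-10, 3)) = 21.587
d((-15, 24), (-16, -26)) = 50.01
d((-15, 24), (-14, 6)) = 18.0278
d((-15, 24), (-22, 26)) = 7.2801
d((-15, 24), (8, -28)) = 56.8595
d((-10, 3), (-16, -26)) = 29.6142
d((-10, 3), (-14, 6)) = 5.0
d((-10, 3), (-22, 26)) = 25.9422
d((-10, 3), (8, -28)) = 35.8469
d((-16, -26), (-14, 6)) = 32.0624
d((-16, -26), (-22, 26)) = 52.345
d((-16, -26), (8, -28)) = 24.0832
d((-14, 6), (-22, 26)) = 21.5407
d((-14, 6), (8, -28)) = 40.4969
d((-22, 26), (8, -28)) = 61.7738

Closest pair: (-14, 28) and (-15, 24) with distance 4.1231

The closest pair is (-14, 28) and (-15, 24) with Euclidean distance 4.1231. For 10 points, brute-force pairwise comparison is shown above. For large n, the divide-and-conquer algorithm (sort by x, recurse on halves, check the dividing strip) achieves O(n log n).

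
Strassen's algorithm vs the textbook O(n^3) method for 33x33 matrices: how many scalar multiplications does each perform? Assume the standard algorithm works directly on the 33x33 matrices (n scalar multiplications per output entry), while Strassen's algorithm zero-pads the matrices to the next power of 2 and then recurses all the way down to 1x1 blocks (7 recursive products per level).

Matrix multiplication for 33x33 matrices:

Strassen's algorithm requires power-of-2 dimensions. Pad 33x33 to 64x64 (next power of 2).

Standard algorithm: 33^3 = 35937 multiplications
Strassen's algorithm: 7^(log2(64)) = 7^6 = 117649 multiplications
Difference: 35937 - 117649 = -81712 (Strassen uses MORE here due to padding overhead — for small or just-over-power-of-2 n, padding can outweigh the per-level savings)

Standard: 35937 multiplications (33^3). Strassen: 117649 multiplications (7^6, after padding to 64x64). Strassen reduces 8 recursive multiplications to 7 at each level.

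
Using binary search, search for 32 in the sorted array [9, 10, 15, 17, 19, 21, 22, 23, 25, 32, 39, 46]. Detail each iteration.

Binary search for 32 in [9, 10, 15, 17, 19, 21, 22, 23, 25, 32, 39, 46]:

lo=0, hi=11, mid=5, arr[mid]=21 -> 21 < 32, search right half
lo=6, hi=11, mid=8, arr[mid]=25 -> 25 < 32, search right half
lo=9, hi=11, mid=10, arr[mid]=39 -> 39 > 32, search left half
lo=9, hi=9, mid=9, arr[mid]=32 -> Found target at index 9!

Binary search finds 32 at index 9 after 4 comparisons. The search repeatedly halves the search space by comparing with the middle element.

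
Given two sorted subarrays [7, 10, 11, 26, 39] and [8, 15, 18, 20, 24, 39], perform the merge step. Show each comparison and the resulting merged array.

Merging process:

Compare 7 vs 8: take 7 from left. Merged: [7]
Compare 10 vs 8: take 8 from right. Merged: [7, 8]
Compare 10 vs 15: take 10 from left. Merged: [7, 8, 10]
Compare 11 vs 15: take 11 from left. Merged: [7, 8, 10, 11]
Compare 26 vs 15: take 15 from right. Merged: [7, 8, 10, 11, 15]
Compare 26 vs 18: take 18 from right. Merged: [7, 8, 10, 11, 15, 18]
Compare 26 vs 20: take 20 from right. Merged: [7, 8, 10, 11, 15, 18, 20]
Compare 26 vs 24: take 24 from right. Merged: [7, 8, 10, 11, 15, 18, 20, 24]
Compare 26 vs 39: take 26 from left. Merged: [7, 8, 10, 11, 15, 18, 20, 24, 26]
Compare 39 vs 39: take 39 from left. Merged: [7, 8, 10, 11, 15, 18, 20, 24, 26, 39]
Append remaining from right: [39]. Merged: [7, 8, 10, 11, 15, 18, 20, 24, 26, 39, 39]

Final merged array: [7, 8, 10, 11, 15, 18, 20, 24, 26, 39, 39]
Total comparisons: 10

The merged array is [7, 8, 10, 11, 15, 18, 20, 24, 26, 39, 39], requiring 10 comparisons. The merge step runs in O(n) time where n is the total number of elements.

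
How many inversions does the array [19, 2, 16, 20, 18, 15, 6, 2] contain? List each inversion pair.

Finding inversions in [19, 2, 16, 20, 18, 15, 6, 2]:

(0, 1): arr[0]=19 > arr[1]=2
(0, 2): arr[0]=19 > arr[2]=16
(0, 4): arr[0]=19 > arr[4]=18
(0, 5): arr[0]=19 > arr[5]=15
(0, 6): arr[0]=19 > arr[6]=6
(0, 7): arr[0]=19 > arr[7]=2
(2, 5): arr[2]=16 > arr[5]=15
(2, 6): arr[2]=16 > arr[6]=6
(2, 7): arr[2]=16 > arr[7]=2
(3, 4): arr[3]=20 > arr[4]=18
(3, 5): arr[3]=20 > arr[5]=15
(3, 6): arr[3]=20 > arr[6]=6
(3, 7): arr[3]=20 > arr[7]=2
(4, 5): arr[4]=18 > arr[5]=15
(4, 6): arr[4]=18 > arr[6]=6
(4, 7): arr[4]=18 > arr[7]=2
(5, 6): arr[5]=15 > arr[6]=6
(5, 7): arr[5]=15 > arr[7]=2
(6, 7): arr[6]=6 > arr[7]=2

Total inversions: 19

The array has 19 inversion(s): (0,1), (0,2), (0,4), (0,5), (0,6), (0,7), (2,5), (2,6), (2,7), (3,4), (3,5), (3,6), (3,7), (4,5), (4,6), (4,7), (5,6), (5,7), (6,7). Each pair (i,j) satisfies i < j and arr[i] > arr[j].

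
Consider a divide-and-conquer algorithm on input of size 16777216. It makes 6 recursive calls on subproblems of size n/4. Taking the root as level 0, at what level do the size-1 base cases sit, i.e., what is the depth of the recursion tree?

For divide and conquer with division factor 4:

Problem sizes at each level:
Level 0: 16777216
Level 1: 4194304
Level 2: 1048576
Level 3: 262144
Level 4: 65536
Level 5: 16384
Level 6: 4096
Level 7: 1024
Level 8: 256
Level 9: 64
Level 10: 16
Level 11: 4
Level 12: 1

The root is level 0 and the size-1 base case is level 12 (the tree spans levels 0 through 12, i.e. 13 levels counting the root), so the depth is the number of divisions: log_4(16777216) = 12

The recursion tree depth is log_4(16777216) = 12. At each level, the problem size is divided by 4, so it takes 12 divisions to reduce to a base case of size 1. The algorithm makes 6 recursive calls at each level.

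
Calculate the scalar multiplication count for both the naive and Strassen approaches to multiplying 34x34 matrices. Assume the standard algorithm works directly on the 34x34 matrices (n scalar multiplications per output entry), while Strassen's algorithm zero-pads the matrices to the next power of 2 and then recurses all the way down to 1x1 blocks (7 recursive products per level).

Matrix multiplication for 34x34 matrices:

Strassen's algorithm requires power-of-2 dimensions. Pad 34x34 to 64x64 (next power of 2).

Standard algorithm: 34^3 = 39304 multiplications
Strassen's algorithm: 7^(log2(64)) = 7^6 = 117649 multiplications
Difference: 39304 - 117649 = -78345 (Strassen uses MORE here due to padding overhead — for small or just-over-power-of-2 n, padding can outweigh the per-level savings)

Standard: 39304 multiplications (34^3). Strassen: 117649 multiplications (7^6, after padding to 64x64). Strassen reduces 8 recursive multiplications to 7 at each level.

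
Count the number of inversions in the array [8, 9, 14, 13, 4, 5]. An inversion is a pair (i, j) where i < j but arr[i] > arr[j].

Finding inversions in [8, 9, 14, 13, 4, 5]:

(0, 4): arr[0]=8 > arr[4]=4
(0, 5): arr[0]=8 > arr[5]=5
(1, 4): arr[1]=9 > arr[4]=4
(1, 5): arr[1]=9 > arr[5]=5
(2, 3): arr[2]=14 > arr[3]=13
(2, 4): arr[2]=14 > arr[4]=4
(2, 5): arr[2]=14 > arr[5]=5
(3, 4): arr[3]=13 > arr[4]=4
(3, 5): arr[3]=13 > arr[5]=5

Total inversions: 9

The array has 9 inversion(s): (0,4), (0,5), (1,4), (1,5), (2,3), (2,4), (2,5), (3,4), (3,5). Each pair (i,j) satisfies i < j and arr[i] > arr[j].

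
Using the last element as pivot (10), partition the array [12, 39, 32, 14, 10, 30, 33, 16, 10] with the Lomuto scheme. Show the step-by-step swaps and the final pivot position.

Lomuto partition with pivot = 10:

Initial array: [12, 39, 32, 14, 10, 30, 33, 16, 10]

arr[0]=12 > 10: no swap
arr[1]=39 > 10: no swap
arr[2]=32 > 10: no swap
arr[3]=14 > 10: no swap
arr[4]=10 <= 10: swap with position 0, array becomes [10, 39, 32, 14, 12, 30, 33, 16, 10]
arr[5]=30 > 10: no swap
arr[6]=33 > 10: no swap
arr[7]=16 > 10: no swap

Place pivot at position 1: [10, 10, 32, 14, 12, 30, 33, 16, 39]
Pivot position: 1

After partitioning with pivot 10, the array becomes [10, 10, 32, 14, 12, 30, 33, 16, 39]. The pivot is placed at index 1. All elements to the left of the pivot are <= 10, and all elements to the right are > 10.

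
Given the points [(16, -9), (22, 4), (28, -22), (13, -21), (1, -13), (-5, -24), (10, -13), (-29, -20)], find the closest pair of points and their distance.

Computing all pairwise distances among 8 points:

d((16, -9), (22, 4)) = 14.3178
d((16, -9), (28, -22)) = 17.6918
d((16, -9), (13, -21)) = 12.3693
d((16, -9), (1, -13)) = 15.5242
d((16, -9), (-5, -24)) = 25.807
d((16, -9), (10, -13)) = 7.2111 <-- minimum
d((16, -9), (-29, -20)) = 46.3249
d((22, 4), (28, -22)) = 26.6833
d((22, 4), (13, -21)) = 26.5707
d((22, 4), (1, -13)) = 27.0185
d((22, 4), (-5, -24)) = 38.8973
d((22, 4), (10, -13)) = 20.8087
d((22, 4), (-29, -20)) = 56.3649
d((28, -22), (13, -21)) = 15.0333
d((28, -22), (1, -13)) = 28.4605
d((28, -22), (-5, -24)) = 33.0606
d((28, -22), (10, -13)) = 20.1246
d((28, -22), (-29, -20)) = 57.0351
d((13, -21), (1, -13)) = 14.4222
d((13, -21), (-5, -24)) = 18.2483
d((13, -21), (10, -13)) = 8.544
d((13, -21), (-29, -20)) = 42.0119
d((1, -13), (-5, -24)) = 12.53
d((1, -13), (10, -13)) = 9.0
d((1, -13), (-29, -20)) = 30.8058
d((-5, -24), (10, -13)) = 18.6011
d((-5, -24), (-29, -20)) = 24.3311
d((10, -13), (-29, -20)) = 39.6232

Closest pair: (16, -9) and (10, -13) with distance 7.2111

The closest pair is (16, -9) and (10, -13) with Euclidean distance 7.2111. For 8 points, brute-force pairwise comparison is shown above. For large n, the divide-and-conquer algorithm (sort by x, recurse on halves, check the dividing strip) achieves O(n log n).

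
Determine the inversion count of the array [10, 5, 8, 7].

Finding inversions in [10, 5, 8, 7]:

(0, 1): arr[0]=10 > arr[1]=5
(0, 2): arr[0]=10 > arr[2]=8
(0, 3): arr[0]=10 > arr[3]=7
(2, 3): arr[2]=8 > arr[3]=7

Total inversions: 4

The array has 4 inversion(s): (0,1), (0,2), (0,3), (2,3). Each pair (i,j) satisfies i < j and arr[i] > arr[j].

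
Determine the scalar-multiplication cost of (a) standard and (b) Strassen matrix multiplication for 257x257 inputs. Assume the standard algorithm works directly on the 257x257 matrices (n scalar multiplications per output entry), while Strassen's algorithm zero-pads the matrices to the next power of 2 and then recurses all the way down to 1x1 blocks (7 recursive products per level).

Matrix multiplication for 257x257 matrices:

Strassen's algorithm requires power-of-2 dimensions. Pad 257x257 to 512x512 (next power of 2).

Standard algorithm: 257^3 = 16974593 multiplications
Strassen's algorithm: 7^(log2(512)) = 7^9 = 40353607 multiplications
Difference: 16974593 - 40353607 = -23379014 (Strassen uses MORE here due to padding overhead — for small or just-over-power-of-2 n, padding can outweigh the per-level savings)

Standard: 16974593 multiplications (257^3). Strassen: 40353607 multiplications (7^9, after padding to 512x512). Strassen reduces 8 recursive multiplications to 7 at each level.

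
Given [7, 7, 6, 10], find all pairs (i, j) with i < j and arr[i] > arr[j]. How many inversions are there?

Finding inversions in [7, 7, 6, 10]:

(0, 2): arr[0]=7 > arr[2]=6
(1, 2): arr[1]=7 > arr[2]=6

Total inversions: 2

The array has 2 inversion(s): (0,2), (1,2). Each pair (i,j) satisfies i < j and arr[i] > arr[j].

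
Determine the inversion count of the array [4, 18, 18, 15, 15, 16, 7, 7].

Finding inversions in [4, 18, 18, 15, 15, 16, 7, 7]:

(1, 3): arr[1]=18 > arr[3]=15
(1, 4): arr[1]=18 > arr[4]=15
(1, 5): arr[1]=18 > arr[5]=16
(1, 6): arr[1]=18 > arr[6]=7
(1, 7): arr[1]=18 > arr[7]=7
(2, 3): arr[2]=18 > arr[3]=15
(2, 4): arr[2]=18 > arr[4]=15
(2, 5): arr[2]=18 > arr[5]=16
(2, 6): arr[2]=18 > arr[6]=7
(2, 7): arr[2]=18 > arr[7]=7
(3, 6): arr[3]=15 > arr[6]=7
(3, 7): arr[3]=15 > arr[7]=7
(4, 6): arr[4]=15 > arr[6]=7
(4, 7): arr[4]=15 > arr[7]=7
(5, 6): arr[5]=16 > arr[6]=7
(5, 7): arr[5]=16 > arr[7]=7

Total inversions: 16

The array has 16 inversion(s): (1,3), (1,4), (1,5), (1,6), (1,7), (2,3), (2,4), (2,5), (2,6), (2,7), (3,6), (3,7), (4,6), (4,7), (5,6), (5,7). Each pair (i,j) satisfies i < j and arr[i] > arr[j].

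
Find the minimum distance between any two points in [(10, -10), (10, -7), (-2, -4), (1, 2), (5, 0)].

Computing all pairwise distances among 5 points:

d((10, -10), (10, -7)) = 3.0 <-- minimum
d((10, -10), (-2, -4)) = 13.4164
d((10, -10), (1, 2)) = 15.0
d((10, -10), (5, 0)) = 11.1803
d((10, -7), (-2, -4)) = 12.3693
d((10, -7), (1, 2)) = 12.7279
d((10, -7), (5, 0)) = 8.6023
d((-2, -4), (1, 2)) = 6.7082
d((-2, -4), (5, 0)) = 8.0623
d((1, 2), (5, 0)) = 4.4721

Closest pair: (10, -10) and (10, -7) with distance 3.0

The closest pair is (10, -10) and (10, -7) with Euclidean distance 3.0. For 5 points, brute-force pairwise comparison is shown above. For large n, the divide-and-conquer algorithm (sort by x, recurse on halves, check the dividing strip) achieves O(n log n).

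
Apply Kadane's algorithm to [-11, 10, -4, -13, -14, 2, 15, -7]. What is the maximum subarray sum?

Using Kadane's algorithm on [-11, 10, -4, -13, -14, 2, 15, -7]:

Scanning through the array:
Position 1 (value 10): max_ending_here = 10, max_so_far = 10
Position 2 (value -4): max_ending_here = 6, max_so_far = 10
Position 3 (value -13): max_ending_here = -7, max_so_far = 10
Position 4 (value -14): max_ending_here = -14, max_so_far = 10
Position 5 (value 2): max_ending_here = 2, max_so_far = 10
Position 6 (value 15): max_ending_here = 17, max_so_far = 17
Position 7 (value -7): max_ending_here = 10, max_so_far = 17

Maximum subarray: [2, 15]
Maximum sum: 17

The maximum subarray is [2, 15] with sum 17. This subarray runs from index 5 to index 6.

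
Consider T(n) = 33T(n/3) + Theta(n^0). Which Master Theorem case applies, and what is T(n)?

Master Theorem for T(n) = 33T(n/3) + O(n^0):

a = 33, b = 3, c = 0
log_b(a) = log_3(33) = 3.1827

Case 1: c = 0 < log_3(33) = 3.1827
T(n) = O(n^(log_3 33))

For T(n) = 33T(n/3) + O(n^0): log_3(33) = 3.1827. This is Case 1 of the Master Theorem (c < log_b(a), work dominated by leaves), giving O(n^(log_3 33)).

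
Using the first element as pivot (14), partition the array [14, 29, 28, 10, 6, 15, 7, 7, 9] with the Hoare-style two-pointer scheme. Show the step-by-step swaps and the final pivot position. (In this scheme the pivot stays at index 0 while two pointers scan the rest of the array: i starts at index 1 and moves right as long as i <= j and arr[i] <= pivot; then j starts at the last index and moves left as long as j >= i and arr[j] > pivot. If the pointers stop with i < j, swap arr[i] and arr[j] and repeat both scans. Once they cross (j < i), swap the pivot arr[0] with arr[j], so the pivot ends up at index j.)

Hoare-style two-pointer partition with pivot = 14:

Initial array: [14, 29, 28, 10, 6, 15, 7, 7, 9]

Pointers start at i = 1, j = 8.
i stops at index 1 (arr[1]=29 > 14), j stops at index 8 (arr[8]=9 <= 14): swap arr[1] and arr[8], array becomes [14, 9, 28, 10, 6, 15, 7, 7, 29]
i stops at index 2 (arr[2]=28 > 14), j stops at index 7 (arr[7]=7 <= 14): swap arr[2] and arr[7], array becomes [14, 9, 7, 10, 6, 15, 7, 28, 29]
i stops at index 5 (arr[5]=15 > 14), j stops at index 6 (arr[6]=7 <= 14): swap arr[5] and arr[6], array becomes [14, 9, 7, 10, 6, 7, 15, 28, 29]
i ends at 6, j ends at 5: the pointers have crossed (j < i), so scanning stops.

Swap pivot arr[0] with arr[5] to place pivot at position 5: [7, 9, 7, 10, 6, 14, 15, 28, 29]
Pivot position: 5

After partitioning with pivot 14, the array becomes [7, 9, 7, 10, 6, 14, 15, 28, 29]. The pivot is placed at index 5. All elements to the left of the pivot are <= 14, and all elements to the right are > 14.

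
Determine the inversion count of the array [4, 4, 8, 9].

Finding inversions in [4, 4, 8, 9]:


Total inversions: 0

The array has 0 inversions. It is already sorted.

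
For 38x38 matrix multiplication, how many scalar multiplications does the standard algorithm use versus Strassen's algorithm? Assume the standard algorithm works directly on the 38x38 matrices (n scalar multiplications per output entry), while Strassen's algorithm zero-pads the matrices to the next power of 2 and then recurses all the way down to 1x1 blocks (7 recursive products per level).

Matrix multiplication for 38x38 matrices:

Strassen's algorithm requires power-of-2 dimensions. Pad 38x38 to 64x64 (next power of 2).

Standard algorithm: 38^3 = 54872 multiplications
Strassen's algorithm: 7^(log2(64)) = 7^6 = 117649 multiplications
Difference: 54872 - 117649 = -62777 (Strassen uses MORE here due to padding overhead — for small or just-over-power-of-2 n, padding can outweigh the per-level savings)

Standard: 54872 multiplications (38^3). Strassen: 117649 multiplications (7^6, after padding to 64x64). Strassen reduces 8 recursive multiplications to 7 at each level.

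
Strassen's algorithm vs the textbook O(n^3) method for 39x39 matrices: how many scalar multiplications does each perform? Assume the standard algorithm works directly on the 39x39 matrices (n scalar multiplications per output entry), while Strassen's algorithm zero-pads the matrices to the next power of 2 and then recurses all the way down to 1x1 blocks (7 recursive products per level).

Matrix multiplication for 39x39 matrices:

Strassen's algorithm requires power-of-2 dimensions. Pad 39x39 to 64x64 (next power of 2).

Standard algorithm: 39^3 = 59319 multiplications
Strassen's algorithm: 7^(log2(64)) = 7^6 = 117649 multiplications
Difference: 59319 - 117649 = -58330 (Strassen uses MORE here due to padding overhead — for small or just-over-power-of-2 n, padding can outweigh the per-level savings)

Standard: 59319 multiplications (39^3). Strassen: 117649 multiplications (7^6, after padding to 64x64). Strassen reduces 8 recursive multiplications to 7 at each level.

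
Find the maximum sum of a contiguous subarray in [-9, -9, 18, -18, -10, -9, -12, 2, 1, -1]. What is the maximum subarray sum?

Using Kadane's algorithm on [-9, -9, 18, -18, -10, -9, -12, 2, 1, -1]:

Scanning through the array:
Position 1 (value -9): max_ending_here = -9, max_so_far = -9
Position 2 (value 18): max_ending_here = 18, max_so_far = 18
Position 3 (value -18): max_ending_here = 0, max_so_far = 18
Position 4 (value -10): max_ending_here = -10, max_so_far = 18
Position 5 (value -9): max_ending_here = -9, max_so_far = 18
Position 6 (value -12): max_ending_here = -12, max_so_far = 18
Position 7 (value 2): max_ending_here = 2, max_so_far = 18
Position 8 (value 1): max_ending_here = 3, max_so_far = 18
Position 9 (value -1): max_ending_here = 2, max_so_far = 18

Maximum subarray: [18]
Maximum sum: 18

The maximum subarray is [18] with sum 18. This subarray runs from index 2 to index 2.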